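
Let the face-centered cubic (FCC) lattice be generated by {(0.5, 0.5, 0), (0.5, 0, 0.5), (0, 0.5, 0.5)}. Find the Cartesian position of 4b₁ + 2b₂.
(3, 2, 1)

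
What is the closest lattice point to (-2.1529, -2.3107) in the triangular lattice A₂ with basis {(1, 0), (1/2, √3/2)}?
(-2.5, -2.598)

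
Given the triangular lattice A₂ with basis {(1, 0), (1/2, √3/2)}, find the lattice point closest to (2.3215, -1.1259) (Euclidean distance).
(2.5, -0.866)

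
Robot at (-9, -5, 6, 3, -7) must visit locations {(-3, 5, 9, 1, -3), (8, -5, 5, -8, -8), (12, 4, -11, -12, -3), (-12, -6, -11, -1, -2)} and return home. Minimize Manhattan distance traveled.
178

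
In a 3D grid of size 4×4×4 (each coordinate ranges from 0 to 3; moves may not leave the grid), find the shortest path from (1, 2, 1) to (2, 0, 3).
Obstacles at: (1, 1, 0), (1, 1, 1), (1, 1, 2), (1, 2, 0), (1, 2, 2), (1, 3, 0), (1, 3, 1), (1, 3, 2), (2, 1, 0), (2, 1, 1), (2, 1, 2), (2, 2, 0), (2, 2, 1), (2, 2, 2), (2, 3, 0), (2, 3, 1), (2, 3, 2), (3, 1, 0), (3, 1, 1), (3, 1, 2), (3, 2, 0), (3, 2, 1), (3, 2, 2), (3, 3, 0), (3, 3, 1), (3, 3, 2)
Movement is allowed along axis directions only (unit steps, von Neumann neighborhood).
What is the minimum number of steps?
7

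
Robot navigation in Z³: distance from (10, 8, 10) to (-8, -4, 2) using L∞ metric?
18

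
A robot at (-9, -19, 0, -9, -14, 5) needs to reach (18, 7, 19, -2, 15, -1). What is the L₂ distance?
51.8845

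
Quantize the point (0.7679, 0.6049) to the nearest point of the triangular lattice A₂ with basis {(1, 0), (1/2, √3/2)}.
(0.5, 0.866)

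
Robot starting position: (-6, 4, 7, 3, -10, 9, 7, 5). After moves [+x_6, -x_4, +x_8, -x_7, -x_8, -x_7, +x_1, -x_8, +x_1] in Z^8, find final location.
(-4, 4, 7, 2, -10, 10, 5, 4)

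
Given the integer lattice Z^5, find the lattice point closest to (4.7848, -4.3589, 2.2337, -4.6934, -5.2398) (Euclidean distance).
(5, -4, 2, -5, -5)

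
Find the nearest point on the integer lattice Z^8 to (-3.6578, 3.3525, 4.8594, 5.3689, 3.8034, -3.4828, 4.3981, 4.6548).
(-4, 3, 5, 5, 4, -3, 4, 5)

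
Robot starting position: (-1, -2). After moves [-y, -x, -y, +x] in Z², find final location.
(-1, -4)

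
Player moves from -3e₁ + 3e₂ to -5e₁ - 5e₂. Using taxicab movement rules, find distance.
10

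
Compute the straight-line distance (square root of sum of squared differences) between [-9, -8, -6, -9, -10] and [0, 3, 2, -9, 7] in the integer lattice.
23.5584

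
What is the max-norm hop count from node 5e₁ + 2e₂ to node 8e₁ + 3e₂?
3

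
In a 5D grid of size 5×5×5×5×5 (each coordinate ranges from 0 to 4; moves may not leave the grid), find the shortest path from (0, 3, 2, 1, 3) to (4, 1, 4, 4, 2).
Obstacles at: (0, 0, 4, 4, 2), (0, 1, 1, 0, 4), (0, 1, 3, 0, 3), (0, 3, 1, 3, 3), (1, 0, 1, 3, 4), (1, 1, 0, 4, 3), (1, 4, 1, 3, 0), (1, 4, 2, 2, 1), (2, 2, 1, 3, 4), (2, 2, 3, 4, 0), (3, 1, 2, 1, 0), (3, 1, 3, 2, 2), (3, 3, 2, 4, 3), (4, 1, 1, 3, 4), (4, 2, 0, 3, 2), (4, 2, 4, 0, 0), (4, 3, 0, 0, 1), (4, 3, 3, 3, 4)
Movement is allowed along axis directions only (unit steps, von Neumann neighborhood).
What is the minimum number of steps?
12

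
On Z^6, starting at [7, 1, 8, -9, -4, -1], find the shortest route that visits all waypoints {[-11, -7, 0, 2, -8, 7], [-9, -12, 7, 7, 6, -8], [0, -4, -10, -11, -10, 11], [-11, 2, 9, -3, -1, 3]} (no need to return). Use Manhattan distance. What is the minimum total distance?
170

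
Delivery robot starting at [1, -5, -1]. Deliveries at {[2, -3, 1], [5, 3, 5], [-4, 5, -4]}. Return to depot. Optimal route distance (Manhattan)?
56
(one optimal route: (1, -5, -1) → (2, -3, 1) → (5, 3, 5) → (-4, 5, -4) → (1, -5, -1))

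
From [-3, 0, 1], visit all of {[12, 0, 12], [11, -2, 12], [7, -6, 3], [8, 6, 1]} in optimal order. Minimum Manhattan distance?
52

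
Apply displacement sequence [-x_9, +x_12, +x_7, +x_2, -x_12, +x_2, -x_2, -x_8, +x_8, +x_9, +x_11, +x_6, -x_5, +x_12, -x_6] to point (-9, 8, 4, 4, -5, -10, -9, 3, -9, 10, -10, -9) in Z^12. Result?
(-9, 9, 4, 4, -6, -10, -8, 3, -9, 10, -9, -8)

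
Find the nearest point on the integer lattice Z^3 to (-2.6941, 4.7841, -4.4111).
(-3, 5, -4)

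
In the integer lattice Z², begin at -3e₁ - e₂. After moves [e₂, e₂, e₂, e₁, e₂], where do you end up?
(-2, 3)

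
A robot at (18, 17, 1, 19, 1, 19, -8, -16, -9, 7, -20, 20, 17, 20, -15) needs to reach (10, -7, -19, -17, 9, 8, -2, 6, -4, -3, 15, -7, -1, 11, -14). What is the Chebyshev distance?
36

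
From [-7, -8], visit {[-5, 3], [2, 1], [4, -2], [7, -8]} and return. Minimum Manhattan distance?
50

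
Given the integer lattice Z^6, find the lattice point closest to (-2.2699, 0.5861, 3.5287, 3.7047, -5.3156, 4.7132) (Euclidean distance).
(-2, 1, 4, 4, -5, 5)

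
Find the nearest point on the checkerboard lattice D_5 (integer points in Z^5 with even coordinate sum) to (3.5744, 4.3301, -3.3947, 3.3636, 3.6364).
(4, 4, -3, 3, 4)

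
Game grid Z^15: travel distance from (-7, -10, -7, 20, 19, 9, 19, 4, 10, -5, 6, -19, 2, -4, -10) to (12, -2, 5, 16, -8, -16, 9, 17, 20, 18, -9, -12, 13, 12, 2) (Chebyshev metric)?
27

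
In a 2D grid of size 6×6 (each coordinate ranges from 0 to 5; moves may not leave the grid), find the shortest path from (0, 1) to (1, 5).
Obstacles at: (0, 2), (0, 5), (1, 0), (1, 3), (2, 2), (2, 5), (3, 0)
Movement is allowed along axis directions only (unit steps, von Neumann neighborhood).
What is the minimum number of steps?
9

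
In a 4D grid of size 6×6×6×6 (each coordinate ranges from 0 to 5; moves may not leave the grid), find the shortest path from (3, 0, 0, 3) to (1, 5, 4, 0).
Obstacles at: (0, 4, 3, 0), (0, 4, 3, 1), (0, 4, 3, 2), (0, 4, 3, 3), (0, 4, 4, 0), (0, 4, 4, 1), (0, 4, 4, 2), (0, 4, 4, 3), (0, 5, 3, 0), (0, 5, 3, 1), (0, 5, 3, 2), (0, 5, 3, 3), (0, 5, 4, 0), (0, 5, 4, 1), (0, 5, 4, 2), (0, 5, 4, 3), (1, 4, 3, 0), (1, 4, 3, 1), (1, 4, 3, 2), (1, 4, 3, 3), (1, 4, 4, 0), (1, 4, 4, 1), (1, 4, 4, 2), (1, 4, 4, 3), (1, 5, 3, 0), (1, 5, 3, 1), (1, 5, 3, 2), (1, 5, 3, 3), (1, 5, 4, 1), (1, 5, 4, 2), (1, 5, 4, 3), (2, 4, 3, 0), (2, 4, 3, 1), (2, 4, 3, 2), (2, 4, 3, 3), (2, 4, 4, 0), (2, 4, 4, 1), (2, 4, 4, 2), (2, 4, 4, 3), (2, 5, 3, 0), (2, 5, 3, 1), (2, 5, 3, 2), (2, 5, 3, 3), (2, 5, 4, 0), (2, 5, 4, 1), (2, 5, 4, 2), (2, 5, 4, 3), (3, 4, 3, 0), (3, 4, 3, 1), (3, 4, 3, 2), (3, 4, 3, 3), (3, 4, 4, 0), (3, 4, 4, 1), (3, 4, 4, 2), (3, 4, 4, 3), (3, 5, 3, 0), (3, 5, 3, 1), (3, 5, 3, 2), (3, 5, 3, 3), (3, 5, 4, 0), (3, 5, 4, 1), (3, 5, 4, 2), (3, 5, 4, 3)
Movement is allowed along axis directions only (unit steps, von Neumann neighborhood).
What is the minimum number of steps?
16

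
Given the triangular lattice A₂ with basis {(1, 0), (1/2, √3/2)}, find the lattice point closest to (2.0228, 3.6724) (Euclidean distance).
(2, 3.464)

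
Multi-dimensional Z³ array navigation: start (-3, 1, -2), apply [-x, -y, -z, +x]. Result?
(-3, 0, -3)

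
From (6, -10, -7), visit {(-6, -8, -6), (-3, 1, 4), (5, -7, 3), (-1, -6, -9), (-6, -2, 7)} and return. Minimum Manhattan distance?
82
(one optimal route: (6, -10, -7) → (5, -7, 3) → (-3, 1, 4) → (-6, -2, 7) → (-6, -8, -6) → (-1, -6, -9) → (6, -10, -7))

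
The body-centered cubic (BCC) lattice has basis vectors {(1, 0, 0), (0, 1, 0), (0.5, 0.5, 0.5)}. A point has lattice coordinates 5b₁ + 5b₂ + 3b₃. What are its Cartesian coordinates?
(6.5, 6.5, 1.5)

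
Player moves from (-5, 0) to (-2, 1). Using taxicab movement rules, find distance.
4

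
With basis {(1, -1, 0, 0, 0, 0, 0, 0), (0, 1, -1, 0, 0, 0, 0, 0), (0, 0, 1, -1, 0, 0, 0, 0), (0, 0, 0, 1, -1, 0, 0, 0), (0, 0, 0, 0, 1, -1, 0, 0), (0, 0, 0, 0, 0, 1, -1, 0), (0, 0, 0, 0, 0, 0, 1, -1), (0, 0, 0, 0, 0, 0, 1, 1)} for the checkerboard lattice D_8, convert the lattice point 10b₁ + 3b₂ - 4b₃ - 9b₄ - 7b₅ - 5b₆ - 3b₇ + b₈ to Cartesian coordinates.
(10, -7, -7, -5, 2, 2, 3, 4)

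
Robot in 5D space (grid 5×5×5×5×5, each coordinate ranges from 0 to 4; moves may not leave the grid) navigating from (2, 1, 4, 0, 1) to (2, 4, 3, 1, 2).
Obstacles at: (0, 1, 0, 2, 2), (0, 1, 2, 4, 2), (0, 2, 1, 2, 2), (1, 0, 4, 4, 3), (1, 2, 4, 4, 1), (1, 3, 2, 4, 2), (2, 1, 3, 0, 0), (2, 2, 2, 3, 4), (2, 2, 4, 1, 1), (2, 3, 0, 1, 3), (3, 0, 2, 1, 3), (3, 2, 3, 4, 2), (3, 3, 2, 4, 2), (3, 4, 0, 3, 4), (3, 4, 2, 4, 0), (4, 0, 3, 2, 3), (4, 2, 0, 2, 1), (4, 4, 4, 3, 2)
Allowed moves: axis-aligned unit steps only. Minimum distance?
6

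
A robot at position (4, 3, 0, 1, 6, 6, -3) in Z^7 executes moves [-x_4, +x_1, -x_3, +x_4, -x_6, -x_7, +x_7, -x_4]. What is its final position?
(5, 3, -1, 0, 6, 5, -3)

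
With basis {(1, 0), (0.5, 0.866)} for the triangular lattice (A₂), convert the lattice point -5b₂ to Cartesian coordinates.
(-2.5, -4.33)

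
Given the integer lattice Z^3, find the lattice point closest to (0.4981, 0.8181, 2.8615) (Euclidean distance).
(0, 1, 3)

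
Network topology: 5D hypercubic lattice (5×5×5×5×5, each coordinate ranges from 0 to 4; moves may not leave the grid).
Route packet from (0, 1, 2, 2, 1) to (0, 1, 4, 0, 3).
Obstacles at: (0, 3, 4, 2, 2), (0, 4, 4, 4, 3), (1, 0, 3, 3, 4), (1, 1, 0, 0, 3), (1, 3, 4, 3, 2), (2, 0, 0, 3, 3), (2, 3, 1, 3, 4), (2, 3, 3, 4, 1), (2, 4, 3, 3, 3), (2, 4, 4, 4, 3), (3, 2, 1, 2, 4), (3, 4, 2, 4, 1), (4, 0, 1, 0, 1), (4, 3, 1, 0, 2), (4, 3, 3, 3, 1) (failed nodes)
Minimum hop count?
6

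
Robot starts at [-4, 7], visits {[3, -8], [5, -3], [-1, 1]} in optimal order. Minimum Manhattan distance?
26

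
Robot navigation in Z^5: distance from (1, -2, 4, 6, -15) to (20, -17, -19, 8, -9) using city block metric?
65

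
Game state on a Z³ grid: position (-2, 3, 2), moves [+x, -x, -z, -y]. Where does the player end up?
(-2, 2, 1)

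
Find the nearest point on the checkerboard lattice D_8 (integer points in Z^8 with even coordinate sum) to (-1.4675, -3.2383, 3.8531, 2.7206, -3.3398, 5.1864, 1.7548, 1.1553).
(-1, -3, 4, 3, -3, 5, 2, 1)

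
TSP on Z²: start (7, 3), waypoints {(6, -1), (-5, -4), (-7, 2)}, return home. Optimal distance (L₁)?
42
(one optimal route: (7, 3) → (6, -1) → (-5, -4) → (-7, 2) → (7, 3))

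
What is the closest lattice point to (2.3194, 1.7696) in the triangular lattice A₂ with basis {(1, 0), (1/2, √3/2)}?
(2, 1.732)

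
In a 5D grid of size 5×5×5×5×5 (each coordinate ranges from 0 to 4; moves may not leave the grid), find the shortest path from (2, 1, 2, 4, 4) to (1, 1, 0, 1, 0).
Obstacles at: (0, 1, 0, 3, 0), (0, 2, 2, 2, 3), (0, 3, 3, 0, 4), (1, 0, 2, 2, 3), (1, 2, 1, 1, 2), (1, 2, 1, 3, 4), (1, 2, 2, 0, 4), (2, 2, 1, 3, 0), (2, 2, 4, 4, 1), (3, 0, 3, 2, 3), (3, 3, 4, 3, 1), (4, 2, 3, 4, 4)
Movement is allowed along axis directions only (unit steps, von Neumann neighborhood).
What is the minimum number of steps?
10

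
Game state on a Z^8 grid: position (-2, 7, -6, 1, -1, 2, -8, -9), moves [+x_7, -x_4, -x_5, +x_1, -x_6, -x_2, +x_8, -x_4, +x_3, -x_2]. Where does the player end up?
(-1, 5, -5, -1, -2, 1, -7, -8)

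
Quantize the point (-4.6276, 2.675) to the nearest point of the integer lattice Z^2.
(-5, 3)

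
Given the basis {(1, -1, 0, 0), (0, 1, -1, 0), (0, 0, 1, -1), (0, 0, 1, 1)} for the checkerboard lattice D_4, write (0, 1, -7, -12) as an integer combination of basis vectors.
b₂ + 3b₃ - 9b₄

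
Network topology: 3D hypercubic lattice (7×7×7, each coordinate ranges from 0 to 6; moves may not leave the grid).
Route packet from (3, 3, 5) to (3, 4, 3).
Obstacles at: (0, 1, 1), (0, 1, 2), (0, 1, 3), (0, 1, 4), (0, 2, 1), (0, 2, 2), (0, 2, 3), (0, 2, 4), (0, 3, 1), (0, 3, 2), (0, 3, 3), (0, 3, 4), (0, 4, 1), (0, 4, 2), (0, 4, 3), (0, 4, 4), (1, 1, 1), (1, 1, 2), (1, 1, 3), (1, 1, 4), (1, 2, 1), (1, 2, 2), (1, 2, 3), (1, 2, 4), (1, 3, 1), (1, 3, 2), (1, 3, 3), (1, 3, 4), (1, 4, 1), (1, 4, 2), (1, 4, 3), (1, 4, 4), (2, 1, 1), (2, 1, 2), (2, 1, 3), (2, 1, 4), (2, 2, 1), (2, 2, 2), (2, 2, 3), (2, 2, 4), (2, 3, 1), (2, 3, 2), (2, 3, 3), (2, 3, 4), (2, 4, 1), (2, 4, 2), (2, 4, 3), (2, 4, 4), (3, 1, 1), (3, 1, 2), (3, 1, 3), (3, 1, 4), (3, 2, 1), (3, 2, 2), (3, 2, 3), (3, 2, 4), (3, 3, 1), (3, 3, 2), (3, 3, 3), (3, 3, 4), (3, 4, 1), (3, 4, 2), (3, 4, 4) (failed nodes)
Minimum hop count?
5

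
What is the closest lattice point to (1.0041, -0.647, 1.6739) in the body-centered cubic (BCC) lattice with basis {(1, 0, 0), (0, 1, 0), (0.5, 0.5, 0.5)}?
(1, -1, 2)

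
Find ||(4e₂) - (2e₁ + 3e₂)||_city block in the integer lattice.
3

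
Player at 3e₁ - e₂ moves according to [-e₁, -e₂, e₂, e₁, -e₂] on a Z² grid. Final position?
(3, -2)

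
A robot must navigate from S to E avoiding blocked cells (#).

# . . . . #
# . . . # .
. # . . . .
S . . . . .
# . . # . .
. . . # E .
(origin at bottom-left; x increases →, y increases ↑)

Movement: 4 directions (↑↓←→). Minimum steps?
6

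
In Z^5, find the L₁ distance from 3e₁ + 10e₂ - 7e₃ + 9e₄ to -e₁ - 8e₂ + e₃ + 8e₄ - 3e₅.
34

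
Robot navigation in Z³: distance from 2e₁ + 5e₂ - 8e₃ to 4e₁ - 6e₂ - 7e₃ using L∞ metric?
11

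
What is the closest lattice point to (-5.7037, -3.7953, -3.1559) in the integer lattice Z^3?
(-6, -4, -3)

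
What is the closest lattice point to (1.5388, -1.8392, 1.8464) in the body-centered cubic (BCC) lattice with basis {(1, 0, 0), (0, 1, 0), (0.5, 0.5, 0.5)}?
(1.5, -1.5, 1.5)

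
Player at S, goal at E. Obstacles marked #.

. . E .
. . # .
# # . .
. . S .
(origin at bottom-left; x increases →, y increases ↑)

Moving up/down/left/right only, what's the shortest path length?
5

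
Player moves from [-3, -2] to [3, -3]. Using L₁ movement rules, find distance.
7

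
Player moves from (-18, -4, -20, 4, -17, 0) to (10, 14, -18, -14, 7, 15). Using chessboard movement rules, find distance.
28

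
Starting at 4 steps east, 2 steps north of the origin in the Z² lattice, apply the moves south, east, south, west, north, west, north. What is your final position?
(3, 2)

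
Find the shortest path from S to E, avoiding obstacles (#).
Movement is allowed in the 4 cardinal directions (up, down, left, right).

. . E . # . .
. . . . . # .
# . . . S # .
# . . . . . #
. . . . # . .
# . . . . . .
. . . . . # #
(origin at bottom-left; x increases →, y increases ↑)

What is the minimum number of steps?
4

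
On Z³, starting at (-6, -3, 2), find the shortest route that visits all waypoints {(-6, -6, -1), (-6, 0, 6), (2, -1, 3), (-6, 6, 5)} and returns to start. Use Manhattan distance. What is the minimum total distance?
54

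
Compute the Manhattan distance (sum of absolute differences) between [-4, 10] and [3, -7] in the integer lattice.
24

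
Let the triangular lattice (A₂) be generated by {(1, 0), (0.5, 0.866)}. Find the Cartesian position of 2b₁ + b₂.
(2.5, 0.866)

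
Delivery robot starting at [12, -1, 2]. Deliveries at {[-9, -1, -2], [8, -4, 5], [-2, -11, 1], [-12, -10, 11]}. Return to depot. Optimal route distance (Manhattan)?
102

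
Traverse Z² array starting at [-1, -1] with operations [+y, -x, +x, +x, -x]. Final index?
(-1, 0)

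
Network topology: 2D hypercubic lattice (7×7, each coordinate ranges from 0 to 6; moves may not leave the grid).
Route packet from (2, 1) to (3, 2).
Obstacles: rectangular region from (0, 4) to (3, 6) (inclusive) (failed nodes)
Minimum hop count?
2
(one shortest path: (2, 1) → (3, 1) → (3, 2))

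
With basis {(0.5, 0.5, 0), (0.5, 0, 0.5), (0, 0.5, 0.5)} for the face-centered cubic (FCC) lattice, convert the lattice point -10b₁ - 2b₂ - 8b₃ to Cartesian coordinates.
(-6, -9, -5)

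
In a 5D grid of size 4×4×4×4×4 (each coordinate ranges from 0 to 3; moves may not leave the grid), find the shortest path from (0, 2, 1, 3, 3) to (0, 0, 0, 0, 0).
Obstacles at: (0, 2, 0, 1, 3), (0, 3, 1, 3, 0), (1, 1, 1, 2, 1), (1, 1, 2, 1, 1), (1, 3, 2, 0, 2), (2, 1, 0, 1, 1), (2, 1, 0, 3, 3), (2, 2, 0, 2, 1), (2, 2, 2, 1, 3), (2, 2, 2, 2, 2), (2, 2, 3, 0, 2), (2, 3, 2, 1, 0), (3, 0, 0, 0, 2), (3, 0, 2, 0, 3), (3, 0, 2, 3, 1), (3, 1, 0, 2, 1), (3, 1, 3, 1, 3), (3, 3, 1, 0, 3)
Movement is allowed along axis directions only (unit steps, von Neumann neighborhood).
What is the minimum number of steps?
9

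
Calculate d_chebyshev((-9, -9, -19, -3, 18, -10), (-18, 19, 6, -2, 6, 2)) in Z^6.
28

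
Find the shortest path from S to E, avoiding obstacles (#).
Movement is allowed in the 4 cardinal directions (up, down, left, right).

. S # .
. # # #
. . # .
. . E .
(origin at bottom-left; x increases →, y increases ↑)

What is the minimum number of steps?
6
(one shortest path: (1, 3) → (0, 3) → (0, 2) → (0, 1) → (1, 1) → (1, 0) → (2, 0))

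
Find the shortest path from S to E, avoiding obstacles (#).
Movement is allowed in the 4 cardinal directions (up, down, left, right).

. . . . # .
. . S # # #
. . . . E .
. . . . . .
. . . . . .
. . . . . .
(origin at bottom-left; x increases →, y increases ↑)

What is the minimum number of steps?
3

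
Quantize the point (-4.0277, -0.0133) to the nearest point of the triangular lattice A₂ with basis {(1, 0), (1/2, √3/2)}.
(-4, 0)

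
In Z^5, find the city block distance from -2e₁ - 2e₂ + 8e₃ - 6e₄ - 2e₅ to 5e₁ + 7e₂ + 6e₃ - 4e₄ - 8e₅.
26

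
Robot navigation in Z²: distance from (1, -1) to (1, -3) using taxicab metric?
2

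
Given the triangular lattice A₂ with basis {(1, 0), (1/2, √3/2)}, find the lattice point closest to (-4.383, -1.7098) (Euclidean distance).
(-4, -1.732)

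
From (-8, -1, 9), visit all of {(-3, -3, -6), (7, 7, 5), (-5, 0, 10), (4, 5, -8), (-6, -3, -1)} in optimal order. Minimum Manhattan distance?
63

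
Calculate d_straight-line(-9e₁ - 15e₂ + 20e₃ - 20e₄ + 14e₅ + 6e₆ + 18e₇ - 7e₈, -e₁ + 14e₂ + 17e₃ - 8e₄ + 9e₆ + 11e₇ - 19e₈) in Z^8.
38.1576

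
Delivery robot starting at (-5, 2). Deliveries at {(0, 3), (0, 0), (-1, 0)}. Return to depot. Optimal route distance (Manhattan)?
16
(one optimal route: (-5, 2) → (0, 3) → (0, 0) → (-1, 0) → (-5, 2))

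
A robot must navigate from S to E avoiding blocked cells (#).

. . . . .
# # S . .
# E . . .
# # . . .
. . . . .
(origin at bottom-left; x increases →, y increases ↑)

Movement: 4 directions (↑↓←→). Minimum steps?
2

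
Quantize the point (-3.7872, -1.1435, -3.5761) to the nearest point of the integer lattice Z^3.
(-4, -1, -4)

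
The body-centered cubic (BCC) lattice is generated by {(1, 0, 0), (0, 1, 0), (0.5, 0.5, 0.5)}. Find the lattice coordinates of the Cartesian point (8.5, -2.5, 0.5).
8b₁ - 3b₂ + b₃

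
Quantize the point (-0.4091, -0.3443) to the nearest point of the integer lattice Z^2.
(0, 0)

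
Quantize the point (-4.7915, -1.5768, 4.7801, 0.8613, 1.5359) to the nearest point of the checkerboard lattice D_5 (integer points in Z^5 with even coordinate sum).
(-5, -2, 5, 1, 1)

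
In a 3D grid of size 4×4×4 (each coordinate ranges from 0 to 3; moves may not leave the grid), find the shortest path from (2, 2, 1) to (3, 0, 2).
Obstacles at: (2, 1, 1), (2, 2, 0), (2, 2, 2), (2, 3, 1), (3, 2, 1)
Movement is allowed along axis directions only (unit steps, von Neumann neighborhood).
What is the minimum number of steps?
6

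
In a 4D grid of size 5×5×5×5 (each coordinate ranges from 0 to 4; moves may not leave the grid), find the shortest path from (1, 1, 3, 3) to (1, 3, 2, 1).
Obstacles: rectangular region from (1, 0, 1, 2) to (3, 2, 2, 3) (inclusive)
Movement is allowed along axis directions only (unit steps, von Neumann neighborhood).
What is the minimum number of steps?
5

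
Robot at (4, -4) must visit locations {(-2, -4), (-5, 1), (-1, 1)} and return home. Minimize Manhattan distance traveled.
28
(one optimal route: (4, -4) → (-2, -4) → (-5, 1) → (-1, 1) → (4, -4))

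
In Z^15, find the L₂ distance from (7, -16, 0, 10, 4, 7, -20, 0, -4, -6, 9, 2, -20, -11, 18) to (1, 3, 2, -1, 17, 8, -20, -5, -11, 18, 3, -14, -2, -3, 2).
47.7284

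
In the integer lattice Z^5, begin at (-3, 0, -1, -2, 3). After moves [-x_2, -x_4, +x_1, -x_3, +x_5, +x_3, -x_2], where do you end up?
(-2, -2, -1, -3, 4)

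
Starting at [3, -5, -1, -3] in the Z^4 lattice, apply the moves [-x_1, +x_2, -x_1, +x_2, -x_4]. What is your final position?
(1, -3, -1, -4)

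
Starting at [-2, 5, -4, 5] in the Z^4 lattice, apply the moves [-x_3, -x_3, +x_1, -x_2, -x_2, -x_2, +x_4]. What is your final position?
(-1, 2, -6, 6)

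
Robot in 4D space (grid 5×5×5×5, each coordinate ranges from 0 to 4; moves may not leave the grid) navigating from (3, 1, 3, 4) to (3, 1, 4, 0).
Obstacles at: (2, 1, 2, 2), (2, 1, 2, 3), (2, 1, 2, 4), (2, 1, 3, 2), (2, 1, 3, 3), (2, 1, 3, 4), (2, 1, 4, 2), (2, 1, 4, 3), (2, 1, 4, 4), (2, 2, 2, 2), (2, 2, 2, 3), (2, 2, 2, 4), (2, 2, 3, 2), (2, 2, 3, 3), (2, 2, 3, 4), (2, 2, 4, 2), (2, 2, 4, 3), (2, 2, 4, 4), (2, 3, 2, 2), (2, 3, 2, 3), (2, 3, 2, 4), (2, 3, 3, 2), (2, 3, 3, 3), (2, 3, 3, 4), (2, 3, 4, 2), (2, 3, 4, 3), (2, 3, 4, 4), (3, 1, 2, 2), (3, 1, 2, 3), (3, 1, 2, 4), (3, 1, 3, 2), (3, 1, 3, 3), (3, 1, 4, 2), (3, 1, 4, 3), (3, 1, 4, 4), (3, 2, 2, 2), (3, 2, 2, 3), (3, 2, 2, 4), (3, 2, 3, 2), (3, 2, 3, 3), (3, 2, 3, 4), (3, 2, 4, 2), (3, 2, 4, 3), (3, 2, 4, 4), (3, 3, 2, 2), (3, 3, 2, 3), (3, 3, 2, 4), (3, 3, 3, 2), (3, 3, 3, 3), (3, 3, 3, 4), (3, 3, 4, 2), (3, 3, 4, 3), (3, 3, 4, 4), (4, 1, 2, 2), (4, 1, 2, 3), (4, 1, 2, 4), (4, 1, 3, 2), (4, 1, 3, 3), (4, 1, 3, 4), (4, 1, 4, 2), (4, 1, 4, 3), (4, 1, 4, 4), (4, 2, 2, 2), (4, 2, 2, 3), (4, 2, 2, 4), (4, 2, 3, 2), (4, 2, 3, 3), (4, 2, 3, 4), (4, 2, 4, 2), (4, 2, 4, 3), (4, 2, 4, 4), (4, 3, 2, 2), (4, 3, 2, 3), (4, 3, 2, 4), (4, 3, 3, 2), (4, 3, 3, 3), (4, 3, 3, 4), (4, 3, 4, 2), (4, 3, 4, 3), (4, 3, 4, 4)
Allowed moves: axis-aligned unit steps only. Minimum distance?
7
(one shortest path: (3, 1, 3, 4) → (3, 0, 3, 4) → (3, 0, 4, 4) → (3, 0, 4, 3) → (3, 0, 4, 2) → (3, 0, 4, 1) → (3, 1, 4, 1) → (3, 1, 4, 0))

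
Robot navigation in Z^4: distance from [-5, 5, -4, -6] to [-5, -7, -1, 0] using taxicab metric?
21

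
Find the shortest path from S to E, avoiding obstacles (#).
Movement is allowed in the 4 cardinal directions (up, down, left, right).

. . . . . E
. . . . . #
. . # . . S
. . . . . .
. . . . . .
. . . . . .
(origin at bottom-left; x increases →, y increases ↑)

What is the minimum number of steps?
4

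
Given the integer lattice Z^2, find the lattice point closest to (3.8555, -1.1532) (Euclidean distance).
(4, -1)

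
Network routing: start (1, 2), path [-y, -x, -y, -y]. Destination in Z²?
(0, -1)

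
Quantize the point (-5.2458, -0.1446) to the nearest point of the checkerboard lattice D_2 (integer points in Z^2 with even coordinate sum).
(-6, 0)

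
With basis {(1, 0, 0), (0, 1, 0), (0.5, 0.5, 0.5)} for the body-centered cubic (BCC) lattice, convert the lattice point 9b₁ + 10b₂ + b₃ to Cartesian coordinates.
(9.5, 10.5, 0.5)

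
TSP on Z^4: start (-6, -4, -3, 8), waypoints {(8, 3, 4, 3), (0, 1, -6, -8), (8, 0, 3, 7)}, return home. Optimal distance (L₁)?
94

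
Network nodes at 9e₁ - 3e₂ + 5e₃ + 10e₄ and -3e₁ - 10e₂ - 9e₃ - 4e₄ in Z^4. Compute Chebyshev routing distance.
14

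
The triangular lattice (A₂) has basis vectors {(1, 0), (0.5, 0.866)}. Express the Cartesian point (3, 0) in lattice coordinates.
3b₁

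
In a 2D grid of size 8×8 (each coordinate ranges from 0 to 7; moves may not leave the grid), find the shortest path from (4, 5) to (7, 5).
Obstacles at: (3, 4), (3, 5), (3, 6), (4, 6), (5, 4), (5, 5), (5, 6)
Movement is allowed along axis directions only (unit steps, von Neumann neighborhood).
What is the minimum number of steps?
7
(one shortest path: (4, 5) → (4, 4) → (4, 3) → (5, 3) → (6, 3) → (7, 3) → (7, 4) → (7, 5))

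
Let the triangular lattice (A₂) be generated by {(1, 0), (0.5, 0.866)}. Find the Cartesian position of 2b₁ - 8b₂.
(-2, -6.928)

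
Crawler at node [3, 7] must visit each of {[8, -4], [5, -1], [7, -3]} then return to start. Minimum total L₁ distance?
32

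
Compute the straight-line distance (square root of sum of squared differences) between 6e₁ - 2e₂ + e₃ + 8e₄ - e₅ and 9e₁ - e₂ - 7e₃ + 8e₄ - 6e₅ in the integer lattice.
9.94987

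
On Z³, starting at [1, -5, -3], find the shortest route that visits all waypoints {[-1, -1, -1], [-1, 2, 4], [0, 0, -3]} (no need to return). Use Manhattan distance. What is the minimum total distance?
18
(one optimal route: (1, -5, -3) → (0, 0, -3) → (-1, -1, -1) → (-1, 2, 4))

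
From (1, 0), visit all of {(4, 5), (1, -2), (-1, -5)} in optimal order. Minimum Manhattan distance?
22
(one optimal route: (1, 0) → (1, -2) → (-1, -5) → (4, 5))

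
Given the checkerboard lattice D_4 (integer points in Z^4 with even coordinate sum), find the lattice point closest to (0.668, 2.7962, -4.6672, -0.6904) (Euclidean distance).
(1, 3, -5, -1)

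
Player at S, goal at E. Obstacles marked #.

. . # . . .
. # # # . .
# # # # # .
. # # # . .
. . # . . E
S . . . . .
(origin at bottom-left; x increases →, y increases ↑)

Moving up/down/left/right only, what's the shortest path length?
6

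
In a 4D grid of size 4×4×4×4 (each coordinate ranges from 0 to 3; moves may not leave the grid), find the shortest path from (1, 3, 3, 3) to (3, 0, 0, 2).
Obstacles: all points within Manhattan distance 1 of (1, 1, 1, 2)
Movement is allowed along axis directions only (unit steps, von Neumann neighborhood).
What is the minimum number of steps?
9
(one shortest path: (1, 3, 3, 3) → (2, 3, 3, 3) → (3, 3, 3, 3) → (3, 2, 3, 3) → (3, 1, 3, 3) → (3, 0, 3, 3) → (3, 0, 2, 3) → (3, 0, 1, 3) → (3, 0, 0, 3) → (3, 0, 0, 2))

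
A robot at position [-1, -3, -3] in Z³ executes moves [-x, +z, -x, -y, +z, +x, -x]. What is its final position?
(-3, -4, -1)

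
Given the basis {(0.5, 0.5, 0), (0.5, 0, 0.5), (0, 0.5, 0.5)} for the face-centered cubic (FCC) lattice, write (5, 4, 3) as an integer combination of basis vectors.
6b₁ + 4b₂ + 2b₃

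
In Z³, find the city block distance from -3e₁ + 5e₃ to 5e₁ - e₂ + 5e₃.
9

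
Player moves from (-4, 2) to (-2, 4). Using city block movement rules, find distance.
4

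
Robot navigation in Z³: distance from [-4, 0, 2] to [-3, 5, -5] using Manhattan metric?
13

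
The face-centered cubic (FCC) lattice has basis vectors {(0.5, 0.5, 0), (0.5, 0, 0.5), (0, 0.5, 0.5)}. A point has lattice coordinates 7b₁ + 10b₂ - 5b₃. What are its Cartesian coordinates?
(8.5, 1, 2.5)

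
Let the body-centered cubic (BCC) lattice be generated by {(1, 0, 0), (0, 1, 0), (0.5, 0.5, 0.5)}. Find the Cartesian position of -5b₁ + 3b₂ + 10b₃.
(0, 8, 5)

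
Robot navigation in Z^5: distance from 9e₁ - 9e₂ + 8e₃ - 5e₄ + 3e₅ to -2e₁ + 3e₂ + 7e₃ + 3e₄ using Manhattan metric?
35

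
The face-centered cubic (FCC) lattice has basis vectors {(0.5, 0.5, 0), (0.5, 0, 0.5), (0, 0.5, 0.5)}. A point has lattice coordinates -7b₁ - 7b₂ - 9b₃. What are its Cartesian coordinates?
(-7, -8, -8)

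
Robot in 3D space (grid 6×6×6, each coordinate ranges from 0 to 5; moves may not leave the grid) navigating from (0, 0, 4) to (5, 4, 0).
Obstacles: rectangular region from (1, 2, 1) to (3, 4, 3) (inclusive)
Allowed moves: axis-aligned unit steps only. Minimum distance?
13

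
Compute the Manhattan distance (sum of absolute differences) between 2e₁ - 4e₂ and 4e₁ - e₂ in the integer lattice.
5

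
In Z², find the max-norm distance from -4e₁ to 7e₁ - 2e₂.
11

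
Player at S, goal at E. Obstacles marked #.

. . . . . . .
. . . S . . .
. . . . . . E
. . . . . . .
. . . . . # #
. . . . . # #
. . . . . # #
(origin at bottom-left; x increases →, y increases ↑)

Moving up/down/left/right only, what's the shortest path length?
4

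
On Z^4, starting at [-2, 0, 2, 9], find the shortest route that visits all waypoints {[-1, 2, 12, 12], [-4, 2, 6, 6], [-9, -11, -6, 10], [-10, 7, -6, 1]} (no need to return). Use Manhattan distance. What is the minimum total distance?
87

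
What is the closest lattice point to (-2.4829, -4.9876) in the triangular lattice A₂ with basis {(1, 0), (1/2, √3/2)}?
(-2, -5.196)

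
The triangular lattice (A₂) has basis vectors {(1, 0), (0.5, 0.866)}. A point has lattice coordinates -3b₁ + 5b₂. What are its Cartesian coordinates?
(-0.5, 4.33)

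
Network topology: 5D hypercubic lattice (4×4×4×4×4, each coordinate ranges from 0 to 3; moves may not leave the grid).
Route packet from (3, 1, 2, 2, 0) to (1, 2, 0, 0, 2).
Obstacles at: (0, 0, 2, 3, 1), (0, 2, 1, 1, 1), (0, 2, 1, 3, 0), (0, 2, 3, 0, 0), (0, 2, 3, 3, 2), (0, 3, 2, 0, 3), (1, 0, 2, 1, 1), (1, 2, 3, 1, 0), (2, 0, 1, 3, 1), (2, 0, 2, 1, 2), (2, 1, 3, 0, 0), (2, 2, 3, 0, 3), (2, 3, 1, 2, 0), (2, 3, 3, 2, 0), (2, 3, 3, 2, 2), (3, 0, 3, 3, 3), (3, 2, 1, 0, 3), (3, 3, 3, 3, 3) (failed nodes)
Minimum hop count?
9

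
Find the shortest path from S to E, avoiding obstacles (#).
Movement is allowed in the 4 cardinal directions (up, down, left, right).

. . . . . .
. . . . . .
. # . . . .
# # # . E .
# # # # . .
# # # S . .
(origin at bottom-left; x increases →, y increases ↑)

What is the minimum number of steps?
3
(one shortest path: (3, 0) → (4, 0) → (4, 1) → (4, 2))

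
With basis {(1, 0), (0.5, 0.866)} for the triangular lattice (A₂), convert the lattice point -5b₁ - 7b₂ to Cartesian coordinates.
(-8.5, -6.062)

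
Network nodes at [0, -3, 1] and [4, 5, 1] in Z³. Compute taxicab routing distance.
12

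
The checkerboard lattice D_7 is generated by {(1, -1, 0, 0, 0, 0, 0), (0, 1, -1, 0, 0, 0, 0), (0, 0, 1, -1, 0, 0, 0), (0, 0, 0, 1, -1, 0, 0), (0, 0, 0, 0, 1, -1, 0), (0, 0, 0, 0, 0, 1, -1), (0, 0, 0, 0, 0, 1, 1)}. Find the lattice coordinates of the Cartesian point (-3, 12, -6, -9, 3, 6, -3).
-3b₁ + 9b₂ + 3b₃ - 6b₄ - 3b₅ + 3b₆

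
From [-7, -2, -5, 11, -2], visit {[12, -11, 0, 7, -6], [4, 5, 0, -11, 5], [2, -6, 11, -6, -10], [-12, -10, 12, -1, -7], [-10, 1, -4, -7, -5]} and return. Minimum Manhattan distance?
222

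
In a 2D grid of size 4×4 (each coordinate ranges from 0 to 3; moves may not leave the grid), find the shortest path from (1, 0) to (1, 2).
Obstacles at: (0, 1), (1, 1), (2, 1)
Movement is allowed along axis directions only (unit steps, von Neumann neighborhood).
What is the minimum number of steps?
6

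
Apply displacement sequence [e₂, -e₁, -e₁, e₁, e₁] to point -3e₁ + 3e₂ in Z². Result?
(-3, 4)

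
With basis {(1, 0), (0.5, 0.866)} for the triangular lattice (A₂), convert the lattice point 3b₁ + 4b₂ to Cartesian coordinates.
(5, 3.464)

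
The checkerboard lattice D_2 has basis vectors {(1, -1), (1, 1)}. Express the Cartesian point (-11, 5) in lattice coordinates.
-8b₁ - 3b₂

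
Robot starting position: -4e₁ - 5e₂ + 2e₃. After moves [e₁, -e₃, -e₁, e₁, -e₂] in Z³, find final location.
(-3, -6, 1)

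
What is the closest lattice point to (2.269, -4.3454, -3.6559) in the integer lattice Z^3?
(2, -4, -4)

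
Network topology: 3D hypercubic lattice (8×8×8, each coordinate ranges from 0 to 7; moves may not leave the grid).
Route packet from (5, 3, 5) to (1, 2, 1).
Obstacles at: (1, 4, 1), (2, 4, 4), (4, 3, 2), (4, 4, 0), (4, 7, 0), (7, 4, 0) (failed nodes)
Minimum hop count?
9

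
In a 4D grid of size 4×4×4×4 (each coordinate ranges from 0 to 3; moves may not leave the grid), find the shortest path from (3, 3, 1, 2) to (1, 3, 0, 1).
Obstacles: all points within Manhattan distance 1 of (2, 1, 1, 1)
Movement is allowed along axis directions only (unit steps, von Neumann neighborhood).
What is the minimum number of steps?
4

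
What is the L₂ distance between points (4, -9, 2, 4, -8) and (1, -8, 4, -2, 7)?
16.5831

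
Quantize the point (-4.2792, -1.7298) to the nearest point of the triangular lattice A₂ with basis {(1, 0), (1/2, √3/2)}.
(-4, -1.732)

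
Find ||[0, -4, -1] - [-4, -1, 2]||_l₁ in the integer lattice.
10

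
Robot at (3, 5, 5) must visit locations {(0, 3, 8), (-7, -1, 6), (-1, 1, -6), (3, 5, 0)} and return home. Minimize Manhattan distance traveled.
60
(one optimal route: (3, 5, 5) → (0, 3, 8) → (-7, -1, 6) → (-1, 1, -6) → (3, 5, 0) → (3, 5, 5))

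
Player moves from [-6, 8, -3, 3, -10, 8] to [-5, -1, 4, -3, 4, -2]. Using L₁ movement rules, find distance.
47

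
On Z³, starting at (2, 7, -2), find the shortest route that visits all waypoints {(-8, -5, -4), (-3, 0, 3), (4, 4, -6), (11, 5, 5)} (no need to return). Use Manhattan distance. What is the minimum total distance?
66
(one optimal route: (2, 7, -2) → (4, 4, -6) → (11, 5, 5) → (-3, 0, 3) → (-8, -5, -4))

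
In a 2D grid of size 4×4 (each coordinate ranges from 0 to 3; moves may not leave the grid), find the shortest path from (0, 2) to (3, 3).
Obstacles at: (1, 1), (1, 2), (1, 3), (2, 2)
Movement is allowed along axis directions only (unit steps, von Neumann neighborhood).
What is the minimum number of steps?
8
(one shortest path: (0, 2) → (0, 1) → (0, 0) → (1, 0) → (2, 0) → (3, 0) → (3, 1) → (3, 2) → (3, 3))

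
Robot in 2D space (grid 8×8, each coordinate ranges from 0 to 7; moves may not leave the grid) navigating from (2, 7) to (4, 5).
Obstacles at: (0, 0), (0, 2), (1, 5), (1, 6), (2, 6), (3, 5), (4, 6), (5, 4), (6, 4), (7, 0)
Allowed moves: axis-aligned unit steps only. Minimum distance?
6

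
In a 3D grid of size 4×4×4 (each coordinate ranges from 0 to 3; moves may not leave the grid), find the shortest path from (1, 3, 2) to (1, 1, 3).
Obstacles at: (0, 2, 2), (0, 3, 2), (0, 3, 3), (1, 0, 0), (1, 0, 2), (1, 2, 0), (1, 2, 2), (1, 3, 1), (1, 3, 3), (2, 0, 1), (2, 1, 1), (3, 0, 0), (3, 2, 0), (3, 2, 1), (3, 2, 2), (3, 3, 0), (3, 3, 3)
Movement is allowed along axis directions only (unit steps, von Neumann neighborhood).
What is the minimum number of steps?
5
(one shortest path: (1, 3, 2) → (2, 3, 2) → (2, 2, 2) → (2, 1, 2) → (1, 1, 2) → (1, 1, 3))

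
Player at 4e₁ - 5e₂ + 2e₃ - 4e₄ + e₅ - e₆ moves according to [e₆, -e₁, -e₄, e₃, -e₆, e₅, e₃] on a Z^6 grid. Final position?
(3, -5, 4, -5, 2, -1)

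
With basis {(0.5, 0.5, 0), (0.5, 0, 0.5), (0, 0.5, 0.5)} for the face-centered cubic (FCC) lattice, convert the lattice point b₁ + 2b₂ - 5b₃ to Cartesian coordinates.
(1.5, -2, -1.5)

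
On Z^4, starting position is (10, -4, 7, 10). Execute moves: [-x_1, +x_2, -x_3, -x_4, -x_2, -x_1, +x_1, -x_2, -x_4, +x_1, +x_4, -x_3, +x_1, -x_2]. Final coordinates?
(11, -6, 5, 9)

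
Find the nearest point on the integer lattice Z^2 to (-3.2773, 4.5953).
(-3, 5)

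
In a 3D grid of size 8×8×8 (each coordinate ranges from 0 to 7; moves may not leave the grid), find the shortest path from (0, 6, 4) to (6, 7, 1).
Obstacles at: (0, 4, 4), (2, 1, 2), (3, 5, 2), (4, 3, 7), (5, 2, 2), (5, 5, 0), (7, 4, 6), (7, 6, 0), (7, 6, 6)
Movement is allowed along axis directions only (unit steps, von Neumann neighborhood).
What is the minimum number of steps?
10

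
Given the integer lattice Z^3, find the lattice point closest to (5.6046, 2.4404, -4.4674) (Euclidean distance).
(6, 2, -4)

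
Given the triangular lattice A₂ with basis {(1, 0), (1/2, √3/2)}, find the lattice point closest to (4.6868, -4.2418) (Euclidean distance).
(4.5, -4.33)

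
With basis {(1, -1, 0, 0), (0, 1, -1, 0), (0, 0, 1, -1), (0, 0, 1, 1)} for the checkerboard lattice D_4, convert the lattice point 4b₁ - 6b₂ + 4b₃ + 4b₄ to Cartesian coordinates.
(4, -10, 14, 0)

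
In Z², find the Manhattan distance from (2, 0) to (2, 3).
3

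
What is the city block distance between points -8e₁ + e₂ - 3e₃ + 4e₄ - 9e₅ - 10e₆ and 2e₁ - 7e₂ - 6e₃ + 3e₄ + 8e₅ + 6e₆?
55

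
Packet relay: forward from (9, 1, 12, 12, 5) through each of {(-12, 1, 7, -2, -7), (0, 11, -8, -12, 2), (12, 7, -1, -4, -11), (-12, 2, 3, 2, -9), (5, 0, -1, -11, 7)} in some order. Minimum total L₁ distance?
168
(one optimal route: (9, 1, 12, 12, 5) → (5, 0, -1, -11, 7) → (0, 11, -8, -12, 2) → (12, 7, -1, -4, -11) → (-12, 2, 3, 2, -9) → (-12, 1, 7, -2, -7))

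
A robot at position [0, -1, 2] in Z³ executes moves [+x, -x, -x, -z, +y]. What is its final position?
(-1, 0, 1)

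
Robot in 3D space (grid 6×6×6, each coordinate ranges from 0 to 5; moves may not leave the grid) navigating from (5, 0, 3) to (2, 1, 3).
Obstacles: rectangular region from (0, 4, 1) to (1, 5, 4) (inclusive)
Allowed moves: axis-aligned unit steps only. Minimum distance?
4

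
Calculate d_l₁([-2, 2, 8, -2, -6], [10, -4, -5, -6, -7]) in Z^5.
36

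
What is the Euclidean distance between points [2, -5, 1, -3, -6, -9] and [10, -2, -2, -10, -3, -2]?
13.7477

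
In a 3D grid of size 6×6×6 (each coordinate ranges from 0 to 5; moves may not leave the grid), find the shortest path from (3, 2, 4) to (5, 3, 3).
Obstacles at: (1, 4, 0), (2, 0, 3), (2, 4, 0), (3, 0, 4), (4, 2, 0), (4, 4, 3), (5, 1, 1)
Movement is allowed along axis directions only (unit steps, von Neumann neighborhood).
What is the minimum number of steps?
4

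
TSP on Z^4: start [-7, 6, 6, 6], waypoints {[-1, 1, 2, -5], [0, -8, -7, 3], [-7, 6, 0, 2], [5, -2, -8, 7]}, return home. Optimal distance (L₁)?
108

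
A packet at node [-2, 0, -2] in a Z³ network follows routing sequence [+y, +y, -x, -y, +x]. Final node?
(-2, 1, -2)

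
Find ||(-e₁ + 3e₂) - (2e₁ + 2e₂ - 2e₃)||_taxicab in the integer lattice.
6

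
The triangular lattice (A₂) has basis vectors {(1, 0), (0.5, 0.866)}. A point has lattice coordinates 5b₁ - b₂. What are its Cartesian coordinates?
(4.5, -0.866)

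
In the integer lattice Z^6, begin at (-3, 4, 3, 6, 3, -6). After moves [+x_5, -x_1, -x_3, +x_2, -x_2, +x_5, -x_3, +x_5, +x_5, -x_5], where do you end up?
(-4, 4, 1, 6, 6, -6)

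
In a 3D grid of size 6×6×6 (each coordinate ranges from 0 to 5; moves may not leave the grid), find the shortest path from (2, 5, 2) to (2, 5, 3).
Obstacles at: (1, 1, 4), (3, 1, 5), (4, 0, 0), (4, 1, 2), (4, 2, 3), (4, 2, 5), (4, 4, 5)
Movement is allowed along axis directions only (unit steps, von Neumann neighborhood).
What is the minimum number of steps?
1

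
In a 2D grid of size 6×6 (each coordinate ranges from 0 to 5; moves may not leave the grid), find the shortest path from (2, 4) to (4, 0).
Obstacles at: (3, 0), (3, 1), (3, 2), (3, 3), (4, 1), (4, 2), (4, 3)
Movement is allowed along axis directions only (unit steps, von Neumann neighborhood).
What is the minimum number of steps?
8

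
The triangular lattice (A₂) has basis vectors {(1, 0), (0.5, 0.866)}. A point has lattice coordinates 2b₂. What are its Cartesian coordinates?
(1, 1.732)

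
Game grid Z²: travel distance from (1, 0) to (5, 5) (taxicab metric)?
9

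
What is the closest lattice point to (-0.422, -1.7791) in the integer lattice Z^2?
(0, -2)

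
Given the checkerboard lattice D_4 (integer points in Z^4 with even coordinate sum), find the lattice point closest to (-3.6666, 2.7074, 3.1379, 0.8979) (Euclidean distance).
(-3, 3, 3, 1)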